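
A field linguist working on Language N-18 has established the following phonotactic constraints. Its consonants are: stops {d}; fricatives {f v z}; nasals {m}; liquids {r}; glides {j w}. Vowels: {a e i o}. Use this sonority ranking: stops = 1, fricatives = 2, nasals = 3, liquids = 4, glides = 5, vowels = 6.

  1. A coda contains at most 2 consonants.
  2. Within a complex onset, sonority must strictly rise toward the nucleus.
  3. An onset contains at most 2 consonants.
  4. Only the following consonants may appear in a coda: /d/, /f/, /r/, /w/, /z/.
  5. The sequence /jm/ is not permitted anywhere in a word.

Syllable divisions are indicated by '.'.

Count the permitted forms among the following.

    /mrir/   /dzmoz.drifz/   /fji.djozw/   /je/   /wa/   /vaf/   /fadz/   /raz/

7

/mrir/ — σ1 onset /mr/ (3→4 rises), coda /r/ ok → permitted
/dzmoz.drifz/ — violates constraint 3: syllable 1 onset /dzm/ has 3 consonants (> 2) → not permitted
/fji.djozw/ — σ1 onset /fj/ (2→5 rises), coda /∅/ ok; σ2 onset /dj/ (1→5 rises), coda /zw/ (2C) ok → permitted
/je/ — σ1 onset /j/, coda /∅/ ok → permitted
/wa/ — σ1 onset /w/, coda /∅/ ok → permitted
/vaf/ — σ1 onset /v/, coda /f/ ok → permitted
/fadz/ — σ1 onset /f/, coda /dz/ (2C) ok → permitted
/raz/ — σ1 onset /r/, coda /z/ ok → permitted
Permitted: /mrir/, /fji.djozw/, /je/, /wa/, /vaf/, /fadz/, /raz/ → 7.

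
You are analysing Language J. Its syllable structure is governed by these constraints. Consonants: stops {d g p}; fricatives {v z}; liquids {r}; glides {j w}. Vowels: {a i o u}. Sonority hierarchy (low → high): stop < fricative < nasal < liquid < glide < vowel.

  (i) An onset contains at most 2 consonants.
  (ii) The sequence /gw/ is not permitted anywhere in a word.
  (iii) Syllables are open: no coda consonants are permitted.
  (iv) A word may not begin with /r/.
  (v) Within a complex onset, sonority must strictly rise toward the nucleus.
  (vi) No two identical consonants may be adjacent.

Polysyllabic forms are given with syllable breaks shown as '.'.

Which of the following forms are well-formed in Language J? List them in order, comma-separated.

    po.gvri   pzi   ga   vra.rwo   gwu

po.gvri — violates constraint (i): syllable 2 onset /gvr/ has 3 consonants (> 2) → ill-formed
pzi — σ1 onset /pz/ (1→2 rises), coda /∅/ ok → well-formed
ga — σ1 onset /g/, coda /∅/ ok → well-formed
vra.rwo — σ1 onset /vr/ (2→4 rises), coda /∅/ ok; σ2 onset /rw/ (4→5 rises), coda /∅/ ok → well-formed
gwu — violates constraint (ii): contains banned sequence /gw/ → ill-formed

pzi, ga, vra.rwo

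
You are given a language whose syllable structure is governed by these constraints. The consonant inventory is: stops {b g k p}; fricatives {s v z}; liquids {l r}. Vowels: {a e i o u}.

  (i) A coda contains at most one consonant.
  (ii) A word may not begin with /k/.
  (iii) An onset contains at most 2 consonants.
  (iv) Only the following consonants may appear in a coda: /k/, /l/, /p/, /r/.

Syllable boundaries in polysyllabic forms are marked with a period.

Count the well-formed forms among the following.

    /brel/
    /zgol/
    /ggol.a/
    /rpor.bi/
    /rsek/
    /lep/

/brel/ — σ1 onset /br/ (2C), coda /l/ ok → well-formed
/zgol/ — σ1 onset /zg/ (2C), coda /l/ ok → well-formed
/ggol.a/ — σ1 onset /gg/ (2C), coda /l/ ok; σ2 onset /∅/, coda /∅/ ok → well-formed
/rpor.bi/ — σ1 onset /rp/ (2C), coda /r/ ok; σ2 onset /b/, coda /∅/ ok → well-formed
/rsek/ — σ1 onset /rs/ (2C), coda /k/ ok → well-formed
/lep/ — σ1 onset /l/, coda /p/ ok → well-formed
Well-formed: /brel/, /zgol/, /ggol.a/, /rpor.bi/, /rsek/, /lep/ → 6.

6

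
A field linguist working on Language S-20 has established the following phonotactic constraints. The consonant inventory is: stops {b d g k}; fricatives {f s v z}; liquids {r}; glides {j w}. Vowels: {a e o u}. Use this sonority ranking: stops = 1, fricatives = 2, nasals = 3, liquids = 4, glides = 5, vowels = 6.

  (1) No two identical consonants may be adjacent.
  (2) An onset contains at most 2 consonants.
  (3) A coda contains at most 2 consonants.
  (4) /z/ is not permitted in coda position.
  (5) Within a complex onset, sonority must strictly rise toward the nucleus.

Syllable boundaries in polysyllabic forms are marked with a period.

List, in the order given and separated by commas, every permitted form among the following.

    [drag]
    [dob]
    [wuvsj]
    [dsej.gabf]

[drag] — σ1 onset /dr/ (1→4 rises), coda /g/ ok → permitted
[dob] — σ1 onset /d/, coda /b/ ok → permitted
[wuvsj] — violates constraint 3: syllable 1 coda /vsj/ has 3 consonants (> 2) → not permitted
[dsej.gabf] — σ1 onset /ds/ (1→2 rises), coda /j/ ok; σ2 onset /g/, coda /bf/ (2C) ok → permitted

[drag], [dob], [dsej.gabf]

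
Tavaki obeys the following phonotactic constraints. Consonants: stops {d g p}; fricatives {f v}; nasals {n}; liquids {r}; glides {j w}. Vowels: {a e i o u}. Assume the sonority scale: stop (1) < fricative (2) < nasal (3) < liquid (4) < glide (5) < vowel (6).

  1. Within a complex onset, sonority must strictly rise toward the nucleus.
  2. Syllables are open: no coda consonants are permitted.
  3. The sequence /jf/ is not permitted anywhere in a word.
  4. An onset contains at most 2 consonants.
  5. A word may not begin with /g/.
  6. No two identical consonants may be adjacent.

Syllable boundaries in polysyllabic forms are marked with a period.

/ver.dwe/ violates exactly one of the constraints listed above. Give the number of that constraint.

/ver.dwe/: syllable 1 coda /r/ has 1 consonant (> 0).
This is a violation of constraint 2: "Syllables are open: no coda consonants are permitted."
The remaining constraints (1, 3, 4, 5, 6) are satisfied.

2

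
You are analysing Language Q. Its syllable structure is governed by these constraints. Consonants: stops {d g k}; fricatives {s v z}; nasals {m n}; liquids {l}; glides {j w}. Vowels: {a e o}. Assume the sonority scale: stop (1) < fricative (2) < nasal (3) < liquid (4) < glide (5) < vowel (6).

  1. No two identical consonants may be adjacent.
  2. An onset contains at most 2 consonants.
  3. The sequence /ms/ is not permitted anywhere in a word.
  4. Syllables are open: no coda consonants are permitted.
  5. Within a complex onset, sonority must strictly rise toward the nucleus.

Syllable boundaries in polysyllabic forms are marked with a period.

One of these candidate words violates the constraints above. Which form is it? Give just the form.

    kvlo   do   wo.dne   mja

kvlo

kvlo — violates constraint 2: syllable 1 onset /kvl/ has 3 consonants (> 2) → illicit
do — σ1 onset /d/, coda /∅/ ok → licit
wo.dne — σ1 onset /w/, coda /∅/ ok; σ2 onset /dn/ (1→3 rises), coda /∅/ ok → licit
mja — σ1 onset /mj/ (3→5 rises), coda /∅/ ok → licit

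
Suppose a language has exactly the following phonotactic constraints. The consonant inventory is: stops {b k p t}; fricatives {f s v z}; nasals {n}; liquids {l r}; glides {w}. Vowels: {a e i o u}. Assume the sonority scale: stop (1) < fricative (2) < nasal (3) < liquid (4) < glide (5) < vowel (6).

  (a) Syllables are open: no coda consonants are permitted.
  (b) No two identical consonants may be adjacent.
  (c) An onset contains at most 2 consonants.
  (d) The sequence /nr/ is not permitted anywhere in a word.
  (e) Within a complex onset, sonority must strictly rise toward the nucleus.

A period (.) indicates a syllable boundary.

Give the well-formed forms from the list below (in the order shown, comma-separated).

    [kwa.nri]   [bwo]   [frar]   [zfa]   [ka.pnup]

[kwa.nri] — violates constraint (d): contains banned sequence /nr/ → ill-formed
[bwo] — σ1 onset /bw/ (1→5 rises), coda /∅/ ok → well-formed
[frar] — violates constraint (a): syllable 1 coda /r/ has 1 consonant (> 0) → ill-formed
[zfa] — violates constraint (e): syllable 1 onset /zf/: /z/ (fricative, 2) → /f/ (fricative, 2) does not rise → ill-formed
[ka.pnup] — violates constraint (a): syllable 2 coda /p/ has 1 consonant (> 0) → ill-formed

[bwo]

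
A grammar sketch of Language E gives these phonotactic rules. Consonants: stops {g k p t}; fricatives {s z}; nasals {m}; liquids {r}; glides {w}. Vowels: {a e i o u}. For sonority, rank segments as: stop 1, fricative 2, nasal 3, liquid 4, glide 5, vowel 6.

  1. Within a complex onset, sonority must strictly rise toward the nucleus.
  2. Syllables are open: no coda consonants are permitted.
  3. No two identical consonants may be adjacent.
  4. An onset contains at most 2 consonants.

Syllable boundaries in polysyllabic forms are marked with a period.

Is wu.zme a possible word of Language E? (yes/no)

yes

wu.zme — σ1 onset /w/, coda /∅/ ok; σ2 onset /zm/ (2→3 rises), coda /∅/ ok → well-formed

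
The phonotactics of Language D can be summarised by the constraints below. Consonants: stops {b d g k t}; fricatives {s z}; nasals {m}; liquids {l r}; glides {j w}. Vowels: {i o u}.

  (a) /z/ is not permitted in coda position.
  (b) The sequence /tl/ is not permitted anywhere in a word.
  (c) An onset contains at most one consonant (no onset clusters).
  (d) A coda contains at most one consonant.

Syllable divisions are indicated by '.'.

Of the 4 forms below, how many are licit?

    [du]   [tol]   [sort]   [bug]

[du] — σ1 onset /d/, coda /∅/ ok → licit
[tol] — σ1 onset /t/, coda /l/ ok → licit
[sort] — violates constraint (d): syllable 1 coda /rt/ has 2 consonants (> 1) → illicit
[bug] — σ1 onset /b/, coda /g/ ok → licit
Licit: [du], [tol], [bug] → 3.

3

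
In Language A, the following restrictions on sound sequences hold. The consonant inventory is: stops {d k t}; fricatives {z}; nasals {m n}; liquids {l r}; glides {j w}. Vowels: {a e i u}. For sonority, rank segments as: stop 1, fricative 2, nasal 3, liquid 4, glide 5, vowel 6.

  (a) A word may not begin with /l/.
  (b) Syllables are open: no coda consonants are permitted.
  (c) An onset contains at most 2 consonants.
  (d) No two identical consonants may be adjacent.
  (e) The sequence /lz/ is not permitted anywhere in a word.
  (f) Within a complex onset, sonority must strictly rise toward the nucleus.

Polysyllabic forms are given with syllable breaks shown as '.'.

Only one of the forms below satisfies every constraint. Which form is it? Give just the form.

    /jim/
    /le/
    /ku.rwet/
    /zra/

/jim/ — violates constraint (b): syllable 1 coda /m/ has 1 consonant (> 0) → phonotactically illegal
/le/ — violates constraint (a): word begins with /l/ → phonotactically illegal
/ku.rwet/ — violates constraint (b): syllable 2 coda /t/ has 1 consonant (> 0) → phonotactically illegal
/zra/ — σ1 onset /zr/ (2→4 rises), coda /∅/ ok → phonotactically legal

/zra/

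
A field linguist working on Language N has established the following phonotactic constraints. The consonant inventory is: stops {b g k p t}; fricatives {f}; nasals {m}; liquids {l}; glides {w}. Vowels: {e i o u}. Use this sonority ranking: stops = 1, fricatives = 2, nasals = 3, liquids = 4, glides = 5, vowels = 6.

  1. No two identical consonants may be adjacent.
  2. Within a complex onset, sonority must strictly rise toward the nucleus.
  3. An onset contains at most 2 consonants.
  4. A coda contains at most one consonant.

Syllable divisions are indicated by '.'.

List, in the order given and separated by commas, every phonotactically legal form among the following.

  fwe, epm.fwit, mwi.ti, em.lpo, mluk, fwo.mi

fwe — σ1 onset /fw/ (2→5 rises), coda /∅/ ok → phonotactically legal
epm.fwit — violates constraint 4: syllable 1 coda /pm/ has 2 consonants (> 1) → phonotactically illegal
mwi.ti — σ1 onset /mw/ (3→5 rises), coda /∅/ ok; σ2 onset /t/, coda /∅/ ok → phonotactically legal
em.lpo — violates constraint 2: syllable 2 onset /lp/: /l/ (liquid, 4) → /p/ (stop, 1) does not rise → phonotactically illegal
mluk — σ1 onset /ml/ (3→4 rises), coda /k/ ok → phonotactically legal
fwo.mi — σ1 onset /fw/ (2→5 rises), coda /∅/ ok; σ2 onset /m/, coda /∅/ ok → phonotactically legal

fwe, mwi.ti, mluk, fwo.mi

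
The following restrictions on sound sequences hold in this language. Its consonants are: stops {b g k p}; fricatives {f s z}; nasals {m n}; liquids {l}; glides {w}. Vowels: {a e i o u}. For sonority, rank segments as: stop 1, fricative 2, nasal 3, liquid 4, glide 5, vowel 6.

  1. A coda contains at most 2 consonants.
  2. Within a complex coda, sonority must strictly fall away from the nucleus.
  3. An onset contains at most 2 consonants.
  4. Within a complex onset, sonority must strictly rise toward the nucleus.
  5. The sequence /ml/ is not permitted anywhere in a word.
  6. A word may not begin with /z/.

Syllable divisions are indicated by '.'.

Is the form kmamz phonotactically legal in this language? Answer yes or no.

kmamz — σ1 onset /km/ (1→3 rises), coda /mz/ (3→2 falls) ok → phonotactically legal

yes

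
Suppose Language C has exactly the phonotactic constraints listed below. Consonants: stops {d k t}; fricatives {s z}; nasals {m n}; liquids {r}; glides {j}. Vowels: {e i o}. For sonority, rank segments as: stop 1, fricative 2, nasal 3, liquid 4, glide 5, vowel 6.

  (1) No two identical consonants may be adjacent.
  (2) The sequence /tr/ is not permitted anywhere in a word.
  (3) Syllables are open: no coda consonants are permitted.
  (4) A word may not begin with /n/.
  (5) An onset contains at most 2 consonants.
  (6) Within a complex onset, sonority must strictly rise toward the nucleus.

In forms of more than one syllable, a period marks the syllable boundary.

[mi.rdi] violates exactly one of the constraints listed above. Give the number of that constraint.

6

[mi.rdi]: syllable 2 onset /rd/: /r/ (liquid, 4) → /d/ (stop, 1) does not rise.
This is a violation of constraint 6: "Within a complex onset, sonority must strictly rise toward the nucleus."
The remaining constraints (1, 2, 3, 4, 5) are satisfied.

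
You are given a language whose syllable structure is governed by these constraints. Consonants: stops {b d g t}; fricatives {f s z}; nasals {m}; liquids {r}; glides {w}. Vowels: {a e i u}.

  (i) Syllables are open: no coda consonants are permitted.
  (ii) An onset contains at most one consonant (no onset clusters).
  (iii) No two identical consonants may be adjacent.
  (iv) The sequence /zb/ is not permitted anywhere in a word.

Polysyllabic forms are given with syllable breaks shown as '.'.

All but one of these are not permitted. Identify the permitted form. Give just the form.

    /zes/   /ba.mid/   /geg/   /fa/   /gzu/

/fa/

/zes/ — violates constraint (i): syllable 1 coda /s/ has 1 consonant (> 0) → not permitted
/ba.mid/ — violates constraint (i): syllable 2 coda /d/ has 1 consonant (> 0) → not permitted
/geg/ — violates constraint (i): syllable 1 coda /g/ has 1 consonant (> 0) → not permitted
/fa/ — σ1 onset /f/, coda /∅/ ok → permitted
/gzu/ — violates constraint (ii): syllable 1 onset /gz/ has 2 consonants (> 1) → not permitted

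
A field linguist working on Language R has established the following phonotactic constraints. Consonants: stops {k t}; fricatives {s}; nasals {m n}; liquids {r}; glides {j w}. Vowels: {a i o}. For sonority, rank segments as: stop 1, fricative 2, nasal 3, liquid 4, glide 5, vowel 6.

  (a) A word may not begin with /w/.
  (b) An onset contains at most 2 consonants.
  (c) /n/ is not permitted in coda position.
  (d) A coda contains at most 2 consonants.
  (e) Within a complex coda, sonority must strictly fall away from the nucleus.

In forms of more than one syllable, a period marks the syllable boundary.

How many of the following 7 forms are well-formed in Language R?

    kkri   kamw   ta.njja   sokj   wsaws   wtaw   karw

kkri — violates constraint (b): syllable 1 onset /kkr/ has 3 consonants (> 2) → ill-formed
kamw — violates constraint (e): syllable 1 coda /mw/: /m/ (nasal, 3) → /w/ (glide, 5) does not fall → ill-formed
ta.njja — violates constraint (b): syllable 2 onset /njj/ has 3 consonants (> 2) → ill-formed
sokj — violates constraint (e): syllable 1 coda /kj/: /k/ (stop, 1) → /j/ (glide, 5) does not fall → ill-formed
wsaws — violates constraint (a): word begins with /w/ → ill-formed
wtaw — violates constraint (a): word begins with /w/ → ill-formed
karw — violates constraint (e): syllable 1 coda /rw/: /r/ (liquid, 4) → /w/ (glide, 5) does not fall → ill-formed
No form is well-formed → 0.

0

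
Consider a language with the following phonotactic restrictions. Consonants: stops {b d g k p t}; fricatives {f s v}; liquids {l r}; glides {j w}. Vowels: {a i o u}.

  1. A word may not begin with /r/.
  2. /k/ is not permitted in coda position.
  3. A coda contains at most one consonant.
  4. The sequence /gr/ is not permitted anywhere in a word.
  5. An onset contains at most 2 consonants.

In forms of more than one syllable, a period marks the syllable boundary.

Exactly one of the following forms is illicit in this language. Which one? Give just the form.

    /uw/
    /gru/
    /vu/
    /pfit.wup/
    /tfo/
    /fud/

/uw/ — σ1 onset /∅/, coda /w/ ok → licit
/gru/ — violates constraint 4: contains banned sequence /gr/ → illicit
/vu/ — σ1 onset /v/, coda /∅/ ok → licit
/pfit.wup/ — σ1 onset /pf/ (2C), coda /t/ ok; σ2 onset /w/, coda /p/ ok → licit
/tfo/ — σ1 onset /tf/ (2C), coda /∅/ ok → licit
/fud/ — σ1 onset /f/, coda /d/ ok → licit

/gru/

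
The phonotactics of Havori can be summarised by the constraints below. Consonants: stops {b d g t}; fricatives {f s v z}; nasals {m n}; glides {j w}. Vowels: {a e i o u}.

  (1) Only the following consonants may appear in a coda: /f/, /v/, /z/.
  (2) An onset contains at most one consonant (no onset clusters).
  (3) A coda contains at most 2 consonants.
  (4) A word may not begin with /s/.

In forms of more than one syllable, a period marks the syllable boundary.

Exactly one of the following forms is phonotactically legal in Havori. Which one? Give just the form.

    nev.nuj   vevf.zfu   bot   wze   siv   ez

nev.nuj — violates constraint 1: syllable 2 coda contains /j/, which is not a licensed coda consonant → phonotactically illegal
vevf.zfu — violates constraint 2: syllable 2 onset /zf/ has 2 consonants (> 1) → phonotactically illegal
bot — violates constraint 1: syllable 1 coda contains /t/, which is not a licensed coda consonant → phonotactically illegal
wze — violates constraint 2: syllable 1 onset /wz/ has 2 consonants (> 1) → phonotactically illegal
siv — violates constraint 4: word begins with /s/ → phonotactically illegal
ez — σ1 onset /∅/, coda /z/ ok → phonotactically legal

ez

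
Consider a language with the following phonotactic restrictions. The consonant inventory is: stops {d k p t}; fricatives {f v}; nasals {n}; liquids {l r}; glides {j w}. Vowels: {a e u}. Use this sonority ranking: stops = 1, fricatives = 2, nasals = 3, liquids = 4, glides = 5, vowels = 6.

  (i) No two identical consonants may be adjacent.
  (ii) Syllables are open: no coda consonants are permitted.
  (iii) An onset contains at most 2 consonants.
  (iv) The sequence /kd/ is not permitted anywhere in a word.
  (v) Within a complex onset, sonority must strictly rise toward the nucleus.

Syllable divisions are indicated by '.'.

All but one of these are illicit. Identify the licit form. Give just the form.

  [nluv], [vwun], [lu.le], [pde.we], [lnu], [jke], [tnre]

[lu.le]

[nluv] — violates constraint (ii): syllable 1 coda /v/ has 1 consonant (> 0) → illicit
[vwun] — violates constraint (ii): syllable 1 coda /n/ has 1 consonant (> 0) → illicit
[lu.le] — σ1 onset /l/, coda /∅/ ok; σ2 onset /l/, coda /∅/ ok → licit
[pde.we] — violates constraint (v): syllable 1 onset /pd/: /p/ (stop, 1) → /d/ (stop, 1) does not rise → illicit
[lnu] — violates constraint (v): syllable 1 onset /ln/: /l/ (liquid, 4) → /n/ (nasal, 3) does not rise → illicit
[jke] — violates constraint (v): syllable 1 onset /jk/: /j/ (glide, 5) → /k/ (stop, 1) does not rise → illicit
[tnre] — violates constraint (iii): syllable 1 onset /tnr/ has 3 consonants (> 2) → illicit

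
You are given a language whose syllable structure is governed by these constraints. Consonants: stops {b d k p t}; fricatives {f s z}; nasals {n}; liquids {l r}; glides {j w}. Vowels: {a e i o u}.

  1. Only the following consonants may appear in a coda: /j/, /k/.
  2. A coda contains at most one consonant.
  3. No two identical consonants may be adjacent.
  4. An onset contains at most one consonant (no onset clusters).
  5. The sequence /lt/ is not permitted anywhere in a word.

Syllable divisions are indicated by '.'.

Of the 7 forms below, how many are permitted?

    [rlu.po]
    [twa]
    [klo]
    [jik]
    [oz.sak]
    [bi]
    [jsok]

2

[rlu.po] — violates constraint 4: syllable 1 onset /rl/ has 2 consonants (> 1) → not permitted
[twa] — violates constraint 4: syllable 1 onset /tw/ has 2 consonants (> 1) → not permitted
[klo] — violates constraint 4: syllable 1 onset /kl/ has 2 consonants (> 1) → not permitted
[jik] — σ1 onset /j/, coda /k/ ok → permitted
[oz.sak] — violates constraint 1: syllable 1 coda contains /z/, which is not a licensed coda consonant → not permitted
[bi] — σ1 onset /b/, coda /∅/ ok → permitted
[jsok] — violates constraint 4: syllable 1 onset /js/ has 2 consonants (> 1) → not permitted
Permitted: [jik], [bi] → 2.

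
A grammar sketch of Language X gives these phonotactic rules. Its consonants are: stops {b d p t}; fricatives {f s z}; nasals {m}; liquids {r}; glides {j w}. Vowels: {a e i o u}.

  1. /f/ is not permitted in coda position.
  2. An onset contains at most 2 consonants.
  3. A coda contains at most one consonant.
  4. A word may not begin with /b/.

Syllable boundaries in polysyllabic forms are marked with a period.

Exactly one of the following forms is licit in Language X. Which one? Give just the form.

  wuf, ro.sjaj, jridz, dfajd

wuf — violates constraint 1: syllable 1 coda contains /f/ → illicit
ro.sjaj — σ1 onset /r/, coda /∅/ ok; σ2 onset /sj/ (2C), coda /j/ ok → licit
jridz — violates constraint 3: syllable 1 coda /dz/ has 2 consonants (> 1) → illicit
dfajd — violates constraint 3: syllable 1 coda /jd/ has 2 consonants (> 1) → illicit

ro.sjaj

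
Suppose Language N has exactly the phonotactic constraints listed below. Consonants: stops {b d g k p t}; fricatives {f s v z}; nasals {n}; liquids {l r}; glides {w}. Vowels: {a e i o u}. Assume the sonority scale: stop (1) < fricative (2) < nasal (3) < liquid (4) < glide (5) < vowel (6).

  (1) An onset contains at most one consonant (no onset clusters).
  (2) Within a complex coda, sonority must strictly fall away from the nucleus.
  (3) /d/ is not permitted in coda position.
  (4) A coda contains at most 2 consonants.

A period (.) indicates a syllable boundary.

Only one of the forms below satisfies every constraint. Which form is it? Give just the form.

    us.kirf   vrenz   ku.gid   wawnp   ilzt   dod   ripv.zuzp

us.kirf — σ1 onset /∅/, coda /s/ ok; σ2 onset /k/, coda /rf/ (4→2 falls) ok → well-formed
vrenz — violates constraint 1: syllable 1 onset /vr/ has 2 consonants (> 1) → ill-formed
ku.gid — violates constraint 3: syllable 2 coda contains /d/ → ill-formed
wawnp — violates constraint 4: syllable 1 coda /wnp/ has 3 consonants (> 2) → ill-formed
ilzt — violates constraint 4: syllable 1 coda /lzt/ has 3 consonants (> 2) → ill-formed
dod — violates constraint 3: syllable 1 coda contains /d/ → ill-formed
ripv.zuzp — violates constraint 2: syllable 1 coda /pv/: /p/ (stop, 1) → /v/ (fricative, 2) does not fall → ill-formed

us.kirf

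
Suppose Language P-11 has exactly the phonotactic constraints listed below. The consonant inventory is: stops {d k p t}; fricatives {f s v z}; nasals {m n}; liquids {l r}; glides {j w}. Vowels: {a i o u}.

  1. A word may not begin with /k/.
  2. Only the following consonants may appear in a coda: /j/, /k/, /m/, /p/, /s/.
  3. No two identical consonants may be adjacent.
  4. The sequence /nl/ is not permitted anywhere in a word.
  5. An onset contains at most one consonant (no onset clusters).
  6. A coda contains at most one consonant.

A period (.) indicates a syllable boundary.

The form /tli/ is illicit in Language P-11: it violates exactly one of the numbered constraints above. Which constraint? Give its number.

/tli/: syllable 1 onset /tl/ has 2 consonants (> 1).
This is a violation of constraint 5: "An onset contains at most one consonant (no onset clusters)."
The remaining constraints (1, 2, 3, 4, 6) are satisfied.

5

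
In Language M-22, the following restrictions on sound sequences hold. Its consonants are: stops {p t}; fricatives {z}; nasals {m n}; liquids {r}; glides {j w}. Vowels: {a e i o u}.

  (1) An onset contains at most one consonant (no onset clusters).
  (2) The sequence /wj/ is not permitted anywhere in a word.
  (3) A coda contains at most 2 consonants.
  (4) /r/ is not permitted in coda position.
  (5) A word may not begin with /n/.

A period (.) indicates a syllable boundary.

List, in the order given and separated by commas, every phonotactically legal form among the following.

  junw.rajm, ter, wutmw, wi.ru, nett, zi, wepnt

junw.rajm — σ1 onset /j/, coda /nw/ (2C) ok; σ2 onset /r/, coda /jm/ (2C) ok → phonotactically legal
ter — violates constraint 4: syllable 1 coda contains /r/ → phonotactically illegal
wutmw — violates constraint 3: syllable 1 coda /tmw/ has 3 consonants (> 2) → phonotactically illegal
wi.ru — σ1 onset /w/, coda /∅/ ok; σ2 onset /r/, coda /∅/ ok → phonotactically legal
nett — violates constraint 5: word begins with /n/ → phonotactically illegal
zi — σ1 onset /z/, coda /∅/ ok → phonotactically legal
wepnt — violates constraint 3: syllable 1 coda /pnt/ has 3 consonants (> 2) → phonotactically illegal

junw.rajm, wi.ru, zi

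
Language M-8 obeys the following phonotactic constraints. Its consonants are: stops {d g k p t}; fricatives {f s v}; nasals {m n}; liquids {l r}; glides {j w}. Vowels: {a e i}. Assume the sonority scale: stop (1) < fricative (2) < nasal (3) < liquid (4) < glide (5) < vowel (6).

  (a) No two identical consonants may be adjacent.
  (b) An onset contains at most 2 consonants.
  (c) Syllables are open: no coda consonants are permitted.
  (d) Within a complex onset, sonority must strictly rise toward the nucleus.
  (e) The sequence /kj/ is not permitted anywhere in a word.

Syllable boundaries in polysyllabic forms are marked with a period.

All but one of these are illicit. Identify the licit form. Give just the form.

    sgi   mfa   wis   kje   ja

sgi — violates constraint (d): syllable 1 onset /sg/: /s/ (fricative, 2) → /g/ (stop, 1) does not rise → illicit
mfa — violates constraint (d): syllable 1 onset /mf/: /m/ (nasal, 3) → /f/ (fricative, 2) does not rise → illicit
wis — violates constraint (c): syllable 1 coda /s/ has 1 consonant (> 0) → illicit
kje — violates constraint (e): contains banned sequence /kj/ → illicit
ja — σ1 onset /j/, coda /∅/ ok → licit

ja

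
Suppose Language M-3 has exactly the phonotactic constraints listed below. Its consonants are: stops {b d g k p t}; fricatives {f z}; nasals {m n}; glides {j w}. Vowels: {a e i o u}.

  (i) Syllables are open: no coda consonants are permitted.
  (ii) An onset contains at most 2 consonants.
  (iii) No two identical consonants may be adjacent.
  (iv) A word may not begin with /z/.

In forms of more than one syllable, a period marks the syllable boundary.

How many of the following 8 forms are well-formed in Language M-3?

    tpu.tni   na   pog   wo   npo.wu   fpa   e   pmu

7

tpu.tni — σ1 onset /tp/ (2C), coda /∅/ ok; σ2 onset /tn/ (2C), coda /∅/ ok → well-formed
na — σ1 onset /n/, coda /∅/ ok → well-formed
pog — violates constraint (i): syllable 1 coda /g/ has 1 consonant (> 0) → ill-formed
wo — σ1 onset /w/, coda /∅/ ok → well-formed
npo.wu — σ1 onset /np/ (2C), coda /∅/ ok; σ2 onset /w/, coda /∅/ ok → well-formed
fpa — σ1 onset /fp/ (2C), coda /∅/ ok → well-formed
e — σ1 onset /∅/, coda /∅/ ok → well-formed
pmu — σ1 onset /pm/ (2C), coda /∅/ ok → well-formed
Well-formed: tpu.tni, na, wo, npo.wu, fpa, e, pmu → 7.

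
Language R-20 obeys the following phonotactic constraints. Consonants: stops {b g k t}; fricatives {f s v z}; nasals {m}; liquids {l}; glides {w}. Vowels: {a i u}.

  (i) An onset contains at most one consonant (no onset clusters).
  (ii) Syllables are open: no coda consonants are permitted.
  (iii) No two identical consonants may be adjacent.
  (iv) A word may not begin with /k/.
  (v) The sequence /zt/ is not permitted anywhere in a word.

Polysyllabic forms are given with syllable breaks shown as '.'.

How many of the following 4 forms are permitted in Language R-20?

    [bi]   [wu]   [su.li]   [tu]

[bi] — σ1 onset /b/, coda /∅/ ok → permitted
[wu] — σ1 onset /w/, coda /∅/ ok → permitted
[su.li] — σ1 onset /s/, coda /∅/ ok; σ2 onset /l/, coda /∅/ ok → permitted
[tu] — σ1 onset /t/, coda /∅/ ok → permitted
Permitted: [bi], [wu], [su.li], [tu] → 4.

4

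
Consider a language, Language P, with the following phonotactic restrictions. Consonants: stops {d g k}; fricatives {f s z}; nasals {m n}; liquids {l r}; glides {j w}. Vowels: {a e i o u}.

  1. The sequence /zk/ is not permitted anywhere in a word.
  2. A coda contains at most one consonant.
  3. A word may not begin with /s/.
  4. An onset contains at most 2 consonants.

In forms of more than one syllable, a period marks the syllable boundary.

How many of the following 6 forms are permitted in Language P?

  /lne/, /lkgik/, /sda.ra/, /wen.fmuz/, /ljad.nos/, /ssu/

/lne/ — σ1 onset /ln/ (2C), coda /∅/ ok → permitted
/lkgik/ — violates constraint 4: syllable 1 onset /lkg/ has 3 consonants (> 2) → not permitted
/sda.ra/ — violates constraint 3: word begins with /s/ → not permitted
/wen.fmuz/ — σ1 onset /w/, coda /n/ ok; σ2 onset /fm/ (2C), coda /z/ ok → permitted
/ljad.nos/ — σ1 onset /lj/ (2C), coda /d/ ok; σ2 onset /n/, coda /s/ ok → permitted
/ssu/ — violates constraint 3: word begins with /s/ → not permitted
Permitted: /lne/, /wen.fmuz/, /ljad.nos/ → 3.

3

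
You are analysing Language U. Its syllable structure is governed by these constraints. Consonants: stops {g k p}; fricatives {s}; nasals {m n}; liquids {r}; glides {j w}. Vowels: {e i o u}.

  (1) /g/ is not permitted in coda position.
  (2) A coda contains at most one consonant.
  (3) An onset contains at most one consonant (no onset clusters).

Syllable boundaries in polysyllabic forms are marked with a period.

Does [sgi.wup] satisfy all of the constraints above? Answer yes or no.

no

[sgi.wup] — violates constraint 3: syllable 1 onset /sg/ has 2 consonants (> 1) → phonotactically illegal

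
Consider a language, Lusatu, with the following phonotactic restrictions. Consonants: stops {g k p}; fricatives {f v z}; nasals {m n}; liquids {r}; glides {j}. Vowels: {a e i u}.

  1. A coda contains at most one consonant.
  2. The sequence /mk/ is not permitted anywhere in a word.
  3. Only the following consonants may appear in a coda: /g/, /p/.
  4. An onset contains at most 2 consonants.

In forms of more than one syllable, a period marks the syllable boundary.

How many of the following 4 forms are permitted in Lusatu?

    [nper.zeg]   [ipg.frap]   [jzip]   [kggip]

1

[nper.zeg] — violates constraint 3: syllable 1 coda contains /r/, which is not a licensed coda consonant → not permitted
[ipg.frap] — violates constraint 1: syllable 1 coda /pg/ has 2 consonants (> 1) → not permitted
[jzip] — σ1 onset /jz/ (2C), coda /p/ ok → permitted
[kggip] — violates constraint 4: syllable 1 onset /kgg/ has 3 consonants (> 2) → not permitted
Permitted: [jzip] → 1.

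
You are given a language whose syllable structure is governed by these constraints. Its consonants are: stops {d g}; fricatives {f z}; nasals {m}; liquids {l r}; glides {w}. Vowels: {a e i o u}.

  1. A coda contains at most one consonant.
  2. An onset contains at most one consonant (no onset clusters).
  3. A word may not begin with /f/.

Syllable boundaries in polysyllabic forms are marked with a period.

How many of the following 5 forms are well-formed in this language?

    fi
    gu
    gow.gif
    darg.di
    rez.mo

3

fi — violates constraint 3: word begins with /f/ → ill-formed
gu — σ1 onset /g/, coda /∅/ ok → well-formed
gow.gif — σ1 onset /g/, coda /w/ ok; σ2 onset /g/, coda /f/ ok → well-formed
darg.di — violates constraint 1: syllable 1 coda /rg/ has 2 consonants (> 1) → ill-formed
rez.mo — σ1 onset /r/, coda /z/ ok; σ2 onset /m/, coda /∅/ ok → well-formed
Well-formed: gu, gow.gif, rez.mo → 3.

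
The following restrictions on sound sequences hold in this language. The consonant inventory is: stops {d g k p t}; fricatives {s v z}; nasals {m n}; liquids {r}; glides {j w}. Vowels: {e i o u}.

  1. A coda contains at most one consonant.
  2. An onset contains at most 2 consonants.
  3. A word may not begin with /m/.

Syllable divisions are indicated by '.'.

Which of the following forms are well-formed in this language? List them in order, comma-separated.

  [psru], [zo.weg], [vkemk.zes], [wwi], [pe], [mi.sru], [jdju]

[zo.weg], [wwi], [pe]

[psru] — violates constraint 2: syllable 1 onset /psr/ has 3 consonants (> 2) → ill-formed
[zo.weg] — σ1 onset /z/, coda /∅/ ok; σ2 onset /w/, coda /g/ ok → well-formed
[vkemk.zes] — violates constraint 1: syllable 1 coda /mk/ has 2 consonants (> 1) → ill-formed
[wwi] — σ1 onset /ww/ (2C), coda /∅/ ok → well-formed
[pe] — σ1 onset /p/, coda /∅/ ok → well-formed
[mi.sru] — violates constraint 3: word begins with /m/ → ill-formed
[jdju] — violates constraint 2: syllable 1 onset /jdj/ has 3 consonants (> 2) → ill-formed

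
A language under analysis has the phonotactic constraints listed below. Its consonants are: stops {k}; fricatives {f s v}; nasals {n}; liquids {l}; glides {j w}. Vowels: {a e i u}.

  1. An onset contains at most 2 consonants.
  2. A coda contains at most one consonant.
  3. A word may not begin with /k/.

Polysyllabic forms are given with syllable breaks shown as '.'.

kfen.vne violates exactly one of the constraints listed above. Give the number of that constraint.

kfen.vne: word begins with /k/.
This is a violation of constraint 3: "A word may not begin with /k/."
The remaining constraints (1, 2) are satisfied.

3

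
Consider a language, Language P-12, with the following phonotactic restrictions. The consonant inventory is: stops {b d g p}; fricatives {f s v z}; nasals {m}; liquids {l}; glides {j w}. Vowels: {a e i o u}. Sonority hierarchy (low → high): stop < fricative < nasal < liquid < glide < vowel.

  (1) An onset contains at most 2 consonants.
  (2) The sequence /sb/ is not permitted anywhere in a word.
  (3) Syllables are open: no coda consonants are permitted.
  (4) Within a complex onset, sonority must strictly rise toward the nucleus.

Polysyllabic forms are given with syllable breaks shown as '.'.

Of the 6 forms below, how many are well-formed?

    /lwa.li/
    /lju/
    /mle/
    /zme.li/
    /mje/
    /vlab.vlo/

5

/lwa.li/ — σ1 onset /lw/ (4→5 rises), coda /∅/ ok; σ2 onset /l/, coda /∅/ ok → well-formed
/lju/ — σ1 onset /lj/ (4→5 rises), coda /∅/ ok → well-formed
/mle/ — σ1 onset /ml/ (3→4 rises), coda /∅/ ok → well-formed
/zme.li/ — σ1 onset /zm/ (2→3 rises), coda /∅/ ok; σ2 onset /l/, coda /∅/ ok → well-formed
/mje/ — σ1 onset /mj/ (3→5 rises), coda /∅/ ok → well-formed
/vlab.vlo/ — violates constraint 3: syllable 1 coda /b/ has 1 consonant (> 0) → ill-formed
Well-formed: /lwa.li/, /lju/, /mle/, /zme.li/, /mje/ → 5.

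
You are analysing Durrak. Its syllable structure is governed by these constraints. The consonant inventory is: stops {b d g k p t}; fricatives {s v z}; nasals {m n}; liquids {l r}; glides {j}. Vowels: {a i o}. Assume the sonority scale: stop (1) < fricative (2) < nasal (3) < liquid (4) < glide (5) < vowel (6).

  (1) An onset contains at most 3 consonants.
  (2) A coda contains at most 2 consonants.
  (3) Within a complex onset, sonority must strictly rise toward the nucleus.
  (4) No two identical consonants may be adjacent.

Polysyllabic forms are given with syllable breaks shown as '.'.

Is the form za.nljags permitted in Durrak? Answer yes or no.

yes

za.nljags — σ1 onset /z/, coda /∅/ ok; σ2 onset /nlj/ (3→4→5 rises), coda /gs/ (2C) ok → permitted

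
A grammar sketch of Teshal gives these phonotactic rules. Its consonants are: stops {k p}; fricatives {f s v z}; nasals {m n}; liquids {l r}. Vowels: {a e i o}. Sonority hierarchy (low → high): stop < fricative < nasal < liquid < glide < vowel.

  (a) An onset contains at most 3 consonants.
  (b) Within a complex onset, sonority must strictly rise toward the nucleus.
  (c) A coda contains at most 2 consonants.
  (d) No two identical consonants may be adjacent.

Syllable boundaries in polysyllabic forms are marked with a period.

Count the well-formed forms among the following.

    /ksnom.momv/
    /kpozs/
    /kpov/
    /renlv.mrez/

/ksnom.momv/ — violates constraint (d): adjacent identical consonants /mm/ → ill-formed
/kpozs/ — violates constraint (b): syllable 1 onset /kp/: /k/ (stop, 1) → /p/ (stop, 1) does not rise → ill-formed
/kpov/ — violates constraint (b): syllable 1 onset /kp/: /k/ (stop, 1) → /p/ (stop, 1) does not rise → ill-formed
/renlv.mrez/ — violates constraint (c): syllable 1 coda /nlv/ has 3 consonants (> 2) → ill-formed
No form is well-formed → 0.

0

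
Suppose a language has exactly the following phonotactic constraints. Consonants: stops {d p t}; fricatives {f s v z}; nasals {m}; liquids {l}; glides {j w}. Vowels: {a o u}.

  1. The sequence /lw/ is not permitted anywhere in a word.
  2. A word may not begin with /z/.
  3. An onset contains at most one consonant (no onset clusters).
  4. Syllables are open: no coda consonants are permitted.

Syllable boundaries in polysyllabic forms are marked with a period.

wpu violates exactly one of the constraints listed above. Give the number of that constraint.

3

wpu: syllable 1 onset /wp/ has 2 consonants (> 1).
This is a violation of constraint 3: "An onset contains at most one consonant (no onset clusters)."
The remaining constraints (1, 2, 4) are satisfied.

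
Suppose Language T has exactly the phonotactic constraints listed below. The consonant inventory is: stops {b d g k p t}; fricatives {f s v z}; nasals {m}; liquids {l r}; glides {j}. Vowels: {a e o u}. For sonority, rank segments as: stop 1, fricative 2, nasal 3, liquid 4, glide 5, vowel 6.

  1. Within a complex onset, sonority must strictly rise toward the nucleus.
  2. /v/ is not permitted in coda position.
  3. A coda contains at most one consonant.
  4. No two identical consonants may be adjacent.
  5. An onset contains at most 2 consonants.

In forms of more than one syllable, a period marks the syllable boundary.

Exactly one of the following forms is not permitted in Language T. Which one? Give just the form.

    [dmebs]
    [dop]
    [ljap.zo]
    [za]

[dmebs]

[dmebs] — violates constraint 3: syllable 1 coda /bs/ has 2 consonants (> 1) → not permitted
[dop] — σ1 onset /d/, coda /p/ ok → permitted
[ljap.zo] — σ1 onset /lj/ (4→5 rises), coda /p/ ok; σ2 onset /z/, coda /∅/ ok → permitted
[za] — σ1 onset /z/, coda /∅/ ok → permitted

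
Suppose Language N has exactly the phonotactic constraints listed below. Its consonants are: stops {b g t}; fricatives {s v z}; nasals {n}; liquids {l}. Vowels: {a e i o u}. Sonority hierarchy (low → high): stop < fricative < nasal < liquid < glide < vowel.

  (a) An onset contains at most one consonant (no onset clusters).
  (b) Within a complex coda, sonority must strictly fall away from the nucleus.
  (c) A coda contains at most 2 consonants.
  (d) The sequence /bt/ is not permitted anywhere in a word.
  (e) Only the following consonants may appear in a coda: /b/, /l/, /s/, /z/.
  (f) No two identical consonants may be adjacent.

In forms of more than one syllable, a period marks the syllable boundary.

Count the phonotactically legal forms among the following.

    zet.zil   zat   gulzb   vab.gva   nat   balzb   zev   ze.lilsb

0

zet.zil — violates constraint (e): syllable 1 coda contains /t/, which is not a licensed coda consonant → phonotactically illegal
zat — violates constraint (e): syllable 1 coda contains /t/, which is not a licensed coda consonant → phonotactically illegal
gulzb — violates constraint (c): syllable 1 coda /lzb/ has 3 consonants (> 2) → phonotactically illegal
vab.gva — violates constraint (a): syllable 2 onset /gv/ has 2 consonants (> 1) → phonotactically illegal
nat — violates constraint (e): syllable 1 coda contains /t/, which is not a licensed coda consonant → phonotactically illegal
balzb — violates constraint (c): syllable 1 coda /lzb/ has 3 consonants (> 2) → phonotactically illegal
zev — violates constraint (e): syllable 1 coda contains /v/, which is not a licensed coda consonant → phonotactically illegal
ze.lilsb — violates constraint (c): syllable 2 coda /lsb/ has 3 consonants (> 2) → phonotactically illegal
No form is phonotactically legal → 0.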